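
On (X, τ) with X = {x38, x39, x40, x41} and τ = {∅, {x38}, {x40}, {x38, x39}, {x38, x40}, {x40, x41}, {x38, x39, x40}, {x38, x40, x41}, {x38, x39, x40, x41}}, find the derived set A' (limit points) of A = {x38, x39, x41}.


A' = {x39}

For each x ∈ X, list the open sets U ∈ τ with x ∈ U, then check whether U ∩ (A ∖ {x}) ≠ ∅ for every such U.
  x = x38: open {x38} ∋ x has {x38} ∩ (A ∖ {x38}) = ∅, so x is NOT a limit point.
  x = x39: opens ∋ x are {x38, x39}, {x38, x39, x40}, {x38, x39, x40, x41}; each meets A ∖ {x39}, so x IS a limit point.
  x = x40: open {x40} ∋ x has {x40} ∩ (A ∖ {x40}) = ∅, so x is NOT a limit point.
  x = x41: open {x40, x41} ∋ x has {x40, x41} ∩ (A ∖ {x41}) = ∅, so x is NOT a limit point.
Collecting: A' = {x39}.


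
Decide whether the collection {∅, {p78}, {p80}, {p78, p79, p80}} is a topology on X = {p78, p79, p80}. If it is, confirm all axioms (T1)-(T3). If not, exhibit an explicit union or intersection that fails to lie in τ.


τ is NOT a topology on X.

Axiom (T1): ∅ ∈ τ? Yes; X ∈ τ? Yes.
Axiom (T2/T3): check pairwise unions and intersections of members of τ.
Counterexample for (T2): {p78} ∪ {p80} = {p78, p80} ∉ τ. Therefore τ is NOT a topology.


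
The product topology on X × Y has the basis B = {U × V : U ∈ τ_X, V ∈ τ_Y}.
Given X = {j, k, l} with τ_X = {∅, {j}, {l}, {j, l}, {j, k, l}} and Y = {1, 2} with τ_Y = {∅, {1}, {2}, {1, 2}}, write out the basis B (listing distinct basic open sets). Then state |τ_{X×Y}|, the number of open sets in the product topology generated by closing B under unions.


Basis B = {∅ × ∅, {j} × {1}, {j} × {2}, {l} × {1}, {l} × {2}, {j} × {1, 2}, {j, l} × {1}, {j, l} × {2}, {l} × {1, 2}, {j, k, l} × {1}, {j, k, l} × {2}, {j, l} × {1, 2}, {j, k, l} × {1, 2}}; |τ_{X×Y}| = 25.

Enumerate products U × V with U ∈ τ_X, V ∈ τ_Y (deduplicated):
  ∅ × ∅ = {} (∅)
  {j} × {1} = {(j,1)}
  {j} × {2} = {(j,2)}
  {l} × {1} = {(l,1)}
  {l} × {2} = {(l,2)}
  {j} × {1, 2} = {(j,1), (j,2)}
  {j, l} × {1} = {(j,1), (l,1)}
  {j, l} × {2} = {(j,2), (l,2)}
  {l} × {1, 2} = {(l,1), (l,2)}
  {j, k, l} × {1} = {(j,1), (k,1), (l,1)}
  {j, k, l} × {2} = {(j,2), (k,2), (l,2)}
  {j, l} × {1, 2} = {(j,1), (j,2), (l,1), (l,2)}
  {j, k, l} × {1, 2} = {(j,1), (j,2), (k,1), (k,2), (l,1), (l,2)}
These 13 distinct sets form the basis B.
Close under arbitrary unions to get τ_{X×Y}; counting gives |τ_{X×Y}| = 25.


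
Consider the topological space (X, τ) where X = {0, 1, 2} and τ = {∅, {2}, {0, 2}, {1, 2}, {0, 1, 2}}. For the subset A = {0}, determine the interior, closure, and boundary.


int(A) = ∅, cl(A) = {0}, ∂A = {0}.

Closed sets in (X, τ) are complements of opens:
  closed(X, τ) = {∅, {0}, {1}, {0, 1}, {0, 1, 2}}.
int(A) = ⋃ {U ∈ τ : U ⊆ A}. Opens contained in A: ∅.
Taking the union of these: int(A) = ∅.
cl(A) = ⋂ {C closed : A ⊆ C}. Closed sets containing A: {0}, {0, 1}, {0, 1, 2}.
Intersecting these: cl(A) = {0}.
∂A = cl(A) ∖ int(A) = {0} ∖ ∅ = {0}.


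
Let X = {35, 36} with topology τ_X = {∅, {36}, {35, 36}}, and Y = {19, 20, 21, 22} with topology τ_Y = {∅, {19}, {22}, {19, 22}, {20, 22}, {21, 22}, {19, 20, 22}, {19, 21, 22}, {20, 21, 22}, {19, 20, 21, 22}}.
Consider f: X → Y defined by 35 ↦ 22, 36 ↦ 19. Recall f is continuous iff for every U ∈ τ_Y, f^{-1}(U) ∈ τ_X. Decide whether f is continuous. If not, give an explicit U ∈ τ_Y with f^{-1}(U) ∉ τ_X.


f is NOT continuous.

Compute f^{-1}(U) for each U ∈ τ_Y:
  U = ∅: f^{-1}(U) = ∅ ∈ τ_X ✓.
  U = {19}: f^{-1}(U) = {36} ∈ τ_X ✓.
  U = {22}: f^{-1}(U) = {35} ∉ τ_X ✗.
  U = {19, 22}: f^{-1}(U) = {35, 36} ∈ τ_X ✓.
  U = {20, 22}: f^{-1}(U) = {35} ∉ τ_X ✗.
  U = {21, 22}: f^{-1}(U) = {35} ∉ τ_X ✗.
  U = {19, 20, 22}: f^{-1}(U) = {35, 36} ∈ τ_X ✓.
  U = {19, 21, 22}: f^{-1}(U) = {35, 36} ∈ τ_X ✓.
  U = {20, 21, 22}: f^{-1}(U) = {35} ∉ τ_X ✗.
  U = {19, 20, 21, 22}: f^{-1}(U) = {35, 36} ∈ τ_X ✓.
Found U = {22} with f^{-1}(U) = {35} not in τ_X. Therefore f is NOT continuous.


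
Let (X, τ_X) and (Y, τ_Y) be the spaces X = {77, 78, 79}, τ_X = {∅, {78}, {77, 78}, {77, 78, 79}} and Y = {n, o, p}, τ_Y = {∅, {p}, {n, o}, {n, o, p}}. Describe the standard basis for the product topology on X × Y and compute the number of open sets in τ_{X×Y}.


Basis B = {∅ × ∅, {78} × {p}, {77, 78} × {p}, {78} × {n, o}, {77, 78, 79} × {p}, {78} × {n, o, p}, {77, 78} × {n, o}, {77, 78} × {n, o, p}, {77, 78, 79} × {n, o}, {77, 78, 79} × {n, o, p}}; |τ_{X×Y}| = 16.

Enumerate products U × V with U ∈ τ_X, V ∈ τ_Y (deduplicated):
  ∅ × ∅ = {} (∅)
  {78} × {p} = {(78,p)}
  {77, 78} × {p} = {(77,p), (78,p)}
  {78} × {n, o} = {(78,n), (78,o)}
  {77, 78, 79} × {p} = {(77,p), (78,p), (79,p)}
  {78} × {n, o, p} = {(78,n), (78,o), (78,p)}
  {77, 78} × {n, o} = {(77,n), (77,o), (78,n), (78,o)}
  {77, 78} × {n, o, p} = {(77,n), (77,o), (77,p), (78,n), (78,o), (78,p)}
  {77, 78, 79} × {n, o} = {(77,n), (77,o), (78,n), (78,o), (79,n), (79,o)}
  {77, 78, 79} × {n, o, p} = {(77,n), (77,o), (77,p), (78,n), (78,o), (78,p), (79,n), (79,o), (79,p)}
These 10 distinct sets form the basis B.
Close under arbitrary unions to get τ_{X×Y}; counting gives |τ_{X×Y}| = 16.


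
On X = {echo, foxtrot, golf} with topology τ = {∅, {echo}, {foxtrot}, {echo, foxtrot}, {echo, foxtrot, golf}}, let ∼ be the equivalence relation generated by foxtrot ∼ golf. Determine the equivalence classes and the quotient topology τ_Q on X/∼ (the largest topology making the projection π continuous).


X/∼ = {[echo], [foxtrot=golf]}; |τ_Q| = 3.

Equivalence classes: [echo], [foxtrot=golf].
Quotient map π: X → X/∼ sends echo ↦ [echo], foxtrot ↦ [foxtrot=golf], golf ↦ [foxtrot=golf].
For each subset V ⊆ X/∼, compute π^{-1}(V) ⊆ X and check whether π^{-1}(V) ∈ τ. V is open in τ_Q iff π^{-1}(V) ∈ τ.
  V = {}: π^{-1}(V) = ∅ ∈ τ ✓.
  V = {[echo]}: π^{-1}(V) = {echo} ∈ τ ✓.
  V = {[foxtrot=golf]}: π^{-1}(V) = {foxtrot, golf} ∉ τ ✗.
  V = {[echo], [foxtrot=golf]}: π^{-1}(V) = {echo, foxtrot, golf} ∈ τ ✓.
Open sets in the quotient: τ_Q = {{}, {[echo]}, {[echo], [foxtrot=golf]}} (3 elements).


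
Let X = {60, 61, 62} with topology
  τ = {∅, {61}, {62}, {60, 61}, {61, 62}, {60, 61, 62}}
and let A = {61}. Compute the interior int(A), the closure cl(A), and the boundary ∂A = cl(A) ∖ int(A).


int(A) = {61}, cl(A) = {60, 61}, ∂A = {60}.

Closed sets in (X, τ) are complements of opens:
  closed(X, τ) = {∅, {60}, {62}, {60, 61}, {60, 62}, {60, 61, 62}}.
int(A) = ⋃ {U ∈ τ : U ⊆ A}. Opens contained in A: ∅, {61}.
Taking the union of these: int(A) = {61}.
cl(A) = ⋂ {C closed : A ⊆ C}. Closed sets containing A: {60, 61}, {60, 61, 62}.
Intersecting these: cl(A) = {60, 61}.
∂A = cl(A) ∖ int(A) = {60, 61} ∖ {61} = {60}.


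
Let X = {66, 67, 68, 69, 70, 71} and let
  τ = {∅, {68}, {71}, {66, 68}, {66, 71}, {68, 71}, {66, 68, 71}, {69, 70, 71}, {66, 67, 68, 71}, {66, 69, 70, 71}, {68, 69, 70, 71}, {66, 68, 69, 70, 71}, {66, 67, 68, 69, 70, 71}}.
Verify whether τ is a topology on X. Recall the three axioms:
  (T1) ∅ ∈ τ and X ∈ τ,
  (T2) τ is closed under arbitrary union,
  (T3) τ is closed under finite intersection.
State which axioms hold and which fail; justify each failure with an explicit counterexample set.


τ is NOT a topology on X.

Axiom (T1): ∅ ∈ τ? Yes; X ∈ τ? Yes.
Axiom (T2/T3): check pairwise unions and intersections of members of τ.
Counterexample for (T3): {66, 68} ∩ {66, 71} = {66} ∉ τ. Therefore τ is NOT a topology.


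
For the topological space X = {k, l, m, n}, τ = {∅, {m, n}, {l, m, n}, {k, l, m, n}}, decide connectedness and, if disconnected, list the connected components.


(X, τ) is connected.

Find clopen sets (U ∈ τ with X ∖ U ∈ τ):
  U = ∅, X ∖ U = {k, l, m, n} — both open, so U is clopen.
  U = {k, l, m, n}, X ∖ U = ∅ — both open, so U is clopen.
Only trivial clopens (∅ and X) exist, so (X, τ) is connected.
Compute connected components by grouping points that agree on all clopens:
  component: {k, l, m, n}


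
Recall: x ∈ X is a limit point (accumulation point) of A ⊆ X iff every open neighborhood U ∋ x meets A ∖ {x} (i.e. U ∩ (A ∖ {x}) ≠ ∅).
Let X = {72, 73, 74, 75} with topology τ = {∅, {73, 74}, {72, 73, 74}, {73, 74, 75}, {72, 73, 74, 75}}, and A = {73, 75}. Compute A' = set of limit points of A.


A' = {72, 74, 75}

For each x ∈ X, list the open sets U ∈ τ with x ∈ U, then check whether U ∩ (A ∖ {x}) ≠ ∅ for every such U.
  x = 72: opens ∋ x are {72, 73, 74}, {72, 73, 74, 75}; each meets A ∖ {72}, so x IS a limit point.
  x = 73: open {73, 74} ∋ x has {73, 74} ∩ (A ∖ {73}) = ∅, so x is NOT a limit point.
  x = 74: opens ∋ x are {73, 74}, {72, 73, 74}, {73, 74, 75}, {72, 73, 74, 75}; each meets A ∖ {74}, so x IS a limit point.
  x = 75: opens ∋ x are {73, 74, 75}, {72, 73, 74, 75}; each meets A ∖ {75}, so x IS a limit point.
Collecting: A' = {72, 74, 75}.


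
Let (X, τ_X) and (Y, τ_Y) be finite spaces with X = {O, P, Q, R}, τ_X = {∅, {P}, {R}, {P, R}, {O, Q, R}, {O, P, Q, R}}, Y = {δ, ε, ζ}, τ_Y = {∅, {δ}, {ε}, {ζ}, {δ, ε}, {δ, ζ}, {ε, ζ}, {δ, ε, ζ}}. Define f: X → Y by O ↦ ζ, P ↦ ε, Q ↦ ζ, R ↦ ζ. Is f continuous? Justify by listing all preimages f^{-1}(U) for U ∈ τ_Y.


f IS continuous.

Compute f^{-1}(U) for each U ∈ τ_Y:
  U = ∅: f^{-1}(U) = ∅ ∈ τ_X ✓.
  U = {δ}: f^{-1}(U) = ∅ ∈ τ_X ✓.
  U = {ε}: f^{-1}(U) = {P} ∈ τ_X ✓.
  U = {ζ}: f^{-1}(U) = {O, Q, R} ∈ τ_X ✓.
  U = {δ, ε}: f^{-1}(U) = {P} ∈ τ_X ✓.
  U = {δ, ζ}: f^{-1}(U) = {O, Q, R} ∈ τ_X ✓.
  U = {ε, ζ}: f^{-1}(U) = {O, P, Q, R} ∈ τ_X ✓.
  U = {δ, ε, ζ}: f^{-1}(U) = {O, P, Q, R} ∈ τ_X ✓.
Every preimage lies in τ_X, so f IS continuous.


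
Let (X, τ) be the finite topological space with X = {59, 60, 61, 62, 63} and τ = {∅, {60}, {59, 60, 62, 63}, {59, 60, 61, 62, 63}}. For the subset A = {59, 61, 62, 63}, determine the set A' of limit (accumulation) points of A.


A' = {59, 61, 62, 63}

For each x ∈ X, list the open sets U ∈ τ with x ∈ U, then check whether U ∩ (A ∖ {x}) ≠ ∅ for every such U.
  x = 59: opens ∋ x are {59, 60, 62, 63}, {59, 60, 61, 62, 63}; each meets A ∖ {59}, so x IS a limit point.
  x = 60: open {60} ∋ x has {60} ∩ (A ∖ {60}) = ∅, so x is NOT a limit point.
  x = 61: opens ∋ x are {59, 60, 61, 62, 63}; each meets A ∖ {61}, so x IS a limit point.
  x = 62: opens ∋ x are {59, 60, 62, 63}, {59, 60, 61, 62, 63}; each meets A ∖ {62}, so x IS a limit point.
  x = 63: opens ∋ x are {59, 60, 62, 63}, {59, 60, 61, 62, 63}; each meets A ∖ {63}, so x IS a limit point.
Collecting: A' = {59, 61, 62, 63}.


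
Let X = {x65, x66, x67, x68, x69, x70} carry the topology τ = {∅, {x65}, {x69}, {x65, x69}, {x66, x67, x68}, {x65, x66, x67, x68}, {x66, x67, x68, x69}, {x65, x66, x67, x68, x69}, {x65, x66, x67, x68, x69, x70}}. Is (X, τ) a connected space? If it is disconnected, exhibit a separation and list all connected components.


(X, τ) is connected.

Find clopen sets (U ∈ τ with X ∖ U ∈ τ):
  U = ∅, X ∖ U = {x65, x66, x67, x68, x69, x70} — both open, so U is clopen.
  U = {x65, x66, x67, x68, x69, x70}, X ∖ U = ∅ — both open, so U is clopen.
Only trivial clopens (∅ and X) exist, so (X, τ) is connected.
Compute connected components by grouping points that agree on all clopens:
  component: {x65, x66, x67, x68, x69, x70}


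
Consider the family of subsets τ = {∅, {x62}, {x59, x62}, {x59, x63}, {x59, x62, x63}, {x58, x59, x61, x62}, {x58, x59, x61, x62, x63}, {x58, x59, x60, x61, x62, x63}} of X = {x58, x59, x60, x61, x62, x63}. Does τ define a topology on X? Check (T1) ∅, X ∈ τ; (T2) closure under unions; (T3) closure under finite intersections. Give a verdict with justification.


τ is NOT a topology on X.

Axiom (T1): ∅ ∈ τ? Yes; X ∈ τ? Yes.
Axiom (T2/T3): check pairwise unions and intersections of members of τ.
Counterexample for (T3): {x59, x62} ∩ {x59, x63} = {x59} ∉ τ. Therefore τ is NOT a topology.


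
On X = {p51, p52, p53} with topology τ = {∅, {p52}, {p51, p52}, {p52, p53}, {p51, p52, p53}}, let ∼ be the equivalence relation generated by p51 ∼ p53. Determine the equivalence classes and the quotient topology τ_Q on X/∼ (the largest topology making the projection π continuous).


X/∼ = {[p51=p53], [p52]}; |τ_Q| = 3.

Equivalence classes: [p51=p53], [p52].
Quotient map π: X → X/∼ sends p51 ↦ [p51=p53], p52 ↦ [p52], p53 ↦ [p51=p53].
For each subset V ⊆ X/∼, compute π^{-1}(V) ⊆ X and check whether π^{-1}(V) ∈ τ. V is open in τ_Q iff π^{-1}(V) ∈ τ.
  V = {}: π^{-1}(V) = ∅ ∈ τ ✓.
  V = {[p51=p53]}: π^{-1}(V) = {p51, p53} ∉ τ ✗.
  V = {[p52]}: π^{-1}(V) = {p52} ∈ τ ✓.
  V = {[p51=p53], [p52]}: π^{-1}(V) = {p51, p52, p53} ∈ τ ✓.
Open sets in the quotient: τ_Q = {{}, {[p52]}, {[p51=p53], [p52]}} (3 elements).


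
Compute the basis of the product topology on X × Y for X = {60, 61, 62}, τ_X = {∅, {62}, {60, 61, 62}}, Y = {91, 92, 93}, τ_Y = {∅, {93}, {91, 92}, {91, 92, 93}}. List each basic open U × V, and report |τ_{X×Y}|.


Basis B = {∅ × ∅, {62} × {93}, {62} × {91, 92}, {60, 61, 62} × {93}, {62} × {91, 92, 93}, {60, 61, 62} × {91, 92}, {60, 61, 62} × {91, 92, 93}}; |τ_{X×Y}| = 9.

Enumerate products U × V with U ∈ τ_X, V ∈ τ_Y (deduplicated):
  ∅ × ∅ = {} (∅)
  {62} × {93} = {(62,93)}
  {62} × {91, 92} = {(62,91), (62,92)}
  {60, 61, 62} × {93} = {(60,93), (61,93), (62,93)}
  {62} × {91, 92, 93} = {(62,91), (62,92), (62,93)}
  {60, 61, 62} × {91, 92} = {(60,91), (60,92), (61,91), (61,92), (62,91), (62,92)}
  {60, 61, 62} × {91, 92, 93} = {(60,91), (60,92), (60,93), (61,91), (61,92), (61,93), (62,91), (62,92), (62,93)}
These 7 distinct sets form the basis B.
Close under arbitrary unions to get τ_{X×Y}; counting gives |τ_{X×Y}| = 9.


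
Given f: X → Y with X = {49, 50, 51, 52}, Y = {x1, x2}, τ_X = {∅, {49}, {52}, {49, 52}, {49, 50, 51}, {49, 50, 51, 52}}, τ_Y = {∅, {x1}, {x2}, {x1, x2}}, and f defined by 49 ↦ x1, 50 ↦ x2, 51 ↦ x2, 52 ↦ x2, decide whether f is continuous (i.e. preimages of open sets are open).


f is NOT continuous.

Compute f^{-1}(U) for each U ∈ τ_Y:
  U = ∅: f^{-1}(U) = ∅ ∈ τ_X ✓.
  U = {x1}: f^{-1}(U) = {49} ∈ τ_X ✓.
  U = {x2}: f^{-1}(U) = {50, 51, 52} ∉ τ_X ✗.
  U = {x1, x2}: f^{-1}(U) = {49, 50, 51, 52} ∈ τ_X ✓.
Found U = {x2} with f^{-1}(U) = {50, 51, 52} not in τ_X. Therefore f is NOT continuous.


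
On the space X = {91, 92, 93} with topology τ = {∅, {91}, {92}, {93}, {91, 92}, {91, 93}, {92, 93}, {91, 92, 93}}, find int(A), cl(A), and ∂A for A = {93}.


int(A) = {93}, cl(A) = {93}, ∂A = ∅.

Closed sets in (X, τ) are complements of opens:
  closed(X, τ) = {∅, {91}, {92}, {93}, {91, 92}, {91, 93}, {92, 93}, {91, 92, 93}}.
int(A) = ⋃ {U ∈ τ : U ⊆ A}. Opens contained in A: ∅, {93}.
Taking the union of these: int(A) = {93}.
cl(A) = ⋂ {C closed : A ⊆ C}. Closed sets containing A: {93}, {91, 93}, {92, 93}, {91, 92, 93}.
Intersecting these: cl(A) = {93}.
∂A = cl(A) ∖ int(A) = {93} ∖ {93} = ∅.


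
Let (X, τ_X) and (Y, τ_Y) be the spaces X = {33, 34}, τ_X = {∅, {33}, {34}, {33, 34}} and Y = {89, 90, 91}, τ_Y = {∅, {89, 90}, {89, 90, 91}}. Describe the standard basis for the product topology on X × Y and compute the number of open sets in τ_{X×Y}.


Basis B = {∅ × ∅, {33} × {89, 90}, {34} × {89, 90}, {33} × {89, 90, 91}, {34} × {89, 90, 91}, {33, 34} × {89, 90}, {33, 34} × {89, 90, 91}}; |τ_{X×Y}| = 9.

Enumerate products U × V with U ∈ τ_X, V ∈ τ_Y (deduplicated):
  ∅ × ∅ = {} (∅)
  {33} × {89, 90} = {(33,89), (33,90)}
  {34} × {89, 90} = {(34,89), (34,90)}
  {33} × {89, 90, 91} = {(33,89), (33,90), (33,91)}
  {34} × {89, 90, 91} = {(34,89), (34,90), (34,91)}
  {33, 34} × {89, 90} = {(33,89), (33,90), (34,89), (34,90)}
  {33, 34} × {89, 90, 91} = {(33,89), (33,90), (33,91), (34,89), (34,90), (34,91)}
These 7 distinct sets form the basis B.
Close under arbitrary unions to get τ_{X×Y}; counting gives |τ_{X×Y}| = 9.


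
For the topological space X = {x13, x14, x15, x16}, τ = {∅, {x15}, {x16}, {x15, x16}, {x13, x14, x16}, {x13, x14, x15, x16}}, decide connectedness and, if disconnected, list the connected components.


(X, τ) is disconnected; components = [{x15}, {x13, x14, x16}].

Find clopen sets (U ∈ τ with X ∖ U ∈ τ):
  U = ∅, X ∖ U = {x13, x14, x15, x16} — both open, so U is clopen.
  U = {x15}, X ∖ U = {x13, x14, x16} — both open, so U is clopen.
  U = {x13, x14, x16}, X ∖ U = {x15} — both open, so U is clopen.
  U = {x13, x14, x15, x16}, X ∖ U = ∅ — both open, so U is clopen.
Nontrivial clopen(s) exist: e.g. {x13, x14, x16}. So (X, τ) is disconnected.
Compute connected components by grouping points that agree on all clopens:
  component: {x15}
  component: {x13, x14, x16}


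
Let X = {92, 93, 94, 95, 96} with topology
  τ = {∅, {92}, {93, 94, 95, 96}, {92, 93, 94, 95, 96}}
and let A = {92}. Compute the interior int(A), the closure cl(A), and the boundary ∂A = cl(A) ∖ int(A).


int(A) = {92}, cl(A) = {92}, ∂A = ∅.

Closed sets in (X, τ) are complements of opens:
  closed(X, τ) = {∅, {92}, {93, 94, 95, 96}, {92, 93, 94, 95, 96}}.
int(A) = ⋃ {U ∈ τ : U ⊆ A}. Opens contained in A: ∅, {92}.
Taking the union of these: int(A) = {92}.
cl(A) = ⋂ {C closed : A ⊆ C}. Closed sets containing A: {92}, {92, 93, 94, 95, 96}.
Intersecting these: cl(A) = {92}.
∂A = cl(A) ∖ int(A) = {92} ∖ {92} = ∅.


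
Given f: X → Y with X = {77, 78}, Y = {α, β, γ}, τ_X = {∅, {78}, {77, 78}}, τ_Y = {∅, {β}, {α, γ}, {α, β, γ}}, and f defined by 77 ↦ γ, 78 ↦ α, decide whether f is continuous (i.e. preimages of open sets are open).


f IS continuous.

Compute f^{-1}(U) for each U ∈ τ_Y:
  U = ∅: f^{-1}(U) = ∅ ∈ τ_X ✓.
  U = {β}: f^{-1}(U) = ∅ ∈ τ_X ✓.
  U = {α, γ}: f^{-1}(U) = {77, 78} ∈ τ_X ✓.
  U = {α, β, γ}: f^{-1}(U) = {77, 78} ∈ τ_X ✓.
Every preimage lies in τ_X, so f IS continuous.


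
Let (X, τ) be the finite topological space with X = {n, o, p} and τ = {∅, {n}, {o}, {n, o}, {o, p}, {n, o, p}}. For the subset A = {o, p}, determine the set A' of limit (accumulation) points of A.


A' = {p}

For each x ∈ X, list the open sets U ∈ τ with x ∈ U, then check whether U ∩ (A ∖ {x}) ≠ ∅ for every such U.
  x = n: open {n} ∋ x has {n} ∩ (A ∖ {n}) = ∅, so x is NOT a limit point.
  x = o: open {o} ∋ x has {o} ∩ (A ∖ {o}) = ∅, so x is NOT a limit point.
  x = p: opens ∋ x are {o, p}, {n, o, p}; each meets A ∖ {p}, so x IS a limit point.
Collecting: A' = {p}.


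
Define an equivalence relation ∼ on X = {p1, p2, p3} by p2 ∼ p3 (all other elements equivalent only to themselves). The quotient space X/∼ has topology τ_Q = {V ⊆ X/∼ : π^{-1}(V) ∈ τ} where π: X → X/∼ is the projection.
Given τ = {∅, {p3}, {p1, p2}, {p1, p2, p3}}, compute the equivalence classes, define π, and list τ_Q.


X/∼ = {[p1], [p2=p3]}; |τ_Q| = 2.

Equivalence classes: [p1], [p2=p3].
Quotient map π: X → X/∼ sends p1 ↦ [p1], p2 ↦ [p2=p3], p3 ↦ [p2=p3].
For each subset V ⊆ X/∼, compute π^{-1}(V) ⊆ X and check whether π^{-1}(V) ∈ τ. V is open in τ_Q iff π^{-1}(V) ∈ τ.
  V = {}: π^{-1}(V) = ∅ ∈ τ ✓.
  V = {[p1]}: π^{-1}(V) = {p1} ∉ τ ✗.
  V = {[p2=p3]}: π^{-1}(V) = {p2, p3} ∉ τ ✗.
  V = {[p1], [p2=p3]}: π^{-1}(V) = {p1, p2, p3} ∈ τ ✓.
Open sets in the quotient: τ_Q = {{}, {[p1], [p2=p3]}} (2 elements).


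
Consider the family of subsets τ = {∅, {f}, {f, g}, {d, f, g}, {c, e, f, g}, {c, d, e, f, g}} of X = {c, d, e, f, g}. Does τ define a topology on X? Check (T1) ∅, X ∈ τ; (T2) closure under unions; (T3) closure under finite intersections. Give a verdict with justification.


τ IS a topology on X.

Axiom (T1): ∅ ∈ τ? Yes; X ∈ τ? Yes.
Axiom (T2/T3): check pairwise unions and intersections of members of τ.
All pairwise intersections and unions checked — each lies in τ. Therefore τ satisfies (T1), (T2), (T3): it IS a topology on X.


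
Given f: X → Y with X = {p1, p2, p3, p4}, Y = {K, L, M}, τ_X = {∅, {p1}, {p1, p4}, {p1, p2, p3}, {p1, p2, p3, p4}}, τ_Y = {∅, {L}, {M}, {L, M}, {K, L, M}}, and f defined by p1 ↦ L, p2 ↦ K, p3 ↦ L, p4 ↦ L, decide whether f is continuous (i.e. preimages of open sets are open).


f is NOT continuous.

Compute f^{-1}(U) for each U ∈ τ_Y:
  U = ∅: f^{-1}(U) = ∅ ∈ τ_X ✓.
  U = {L}: f^{-1}(U) = {p1, p3, p4} ∉ τ_X ✗.
  U = {M}: f^{-1}(U) = ∅ ∈ τ_X ✓.
  U = {L, M}: f^{-1}(U) = {p1, p3, p4} ∉ τ_X ✗.
  U = {K, L, M}: f^{-1}(U) = {p1, p2, p3, p4} ∈ τ_X ✓.
Found U = {L} with f^{-1}(U) = {p1, p3, p4} not in τ_X. Therefore f is NOT continuous.


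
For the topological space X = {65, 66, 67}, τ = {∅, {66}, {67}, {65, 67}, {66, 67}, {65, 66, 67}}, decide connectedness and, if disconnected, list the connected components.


(X, τ) is disconnected; components = [{66}, {65, 67}].

Find clopen sets (U ∈ τ with X ∖ U ∈ τ):
  U = ∅, X ∖ U = {65, 66, 67} — both open, so U is clopen.
  U = {66}, X ∖ U = {65, 67} — both open, so U is clopen.
  U = {65, 67}, X ∖ U = {66} — both open, so U is clopen.
  U = {65, 66, 67}, X ∖ U = ∅ — both open, so U is clopen.
Nontrivial clopen(s) exist: e.g. {65, 67}. So (X, τ) is disconnected.
Compute connected components by grouping points that agree on all clopens:
  component: {66}
  component: {65, 67}


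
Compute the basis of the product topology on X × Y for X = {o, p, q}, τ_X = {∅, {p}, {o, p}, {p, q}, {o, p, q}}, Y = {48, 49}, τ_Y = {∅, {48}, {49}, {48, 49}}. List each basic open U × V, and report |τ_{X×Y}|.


Basis B = {∅ × ∅, {p} × {48}, {p} × {49}, {o, p} × {48}, {o, p} × {49}, {p} × {48, 49}, {p, q} × {48}, {p, q} × {49}, {o, p, q} × {48}, {o, p, q} × {49}, {o, p} × {48, 49}, {p, q} × {48, 49}, {o, p, q} × {48, 49}}; |τ_{X×Y}| = 25.

Enumerate products U × V with U ∈ τ_X, V ∈ τ_Y (deduplicated):
  ∅ × ∅ = {} (∅)
  {p} × {48} = {(p,48)}
  {p} × {49} = {(p,49)}
  {o, p} × {48} = {(o,48), (p,48)}
  {o, p} × {49} = {(o,49), (p,49)}
  {p} × {48, 49} = {(p,48), (p,49)}
  {p, q} × {48} = {(p,48), (q,48)}
  {p, q} × {49} = {(p,49), (q,49)}
  {o, p, q} × {48} = {(o,48), (p,48), (q,48)}
  {o, p, q} × {49} = {(o,49), (p,49), (q,49)}
  {o, p} × {48, 49} = {(o,48), (o,49), (p,48), (p,49)}
  {p, q} × {48, 49} = {(p,48), (p,49), (q,48), (q,49)}
  {o, p, q} × {48, 49} = {(o,48), (o,49), (p,48), (p,49), (q,48), (q,49)}
These 13 distinct sets form the basis B.
Close under arbitrary unions to get τ_{X×Y}; counting gives |τ_{X×Y}| = 25.


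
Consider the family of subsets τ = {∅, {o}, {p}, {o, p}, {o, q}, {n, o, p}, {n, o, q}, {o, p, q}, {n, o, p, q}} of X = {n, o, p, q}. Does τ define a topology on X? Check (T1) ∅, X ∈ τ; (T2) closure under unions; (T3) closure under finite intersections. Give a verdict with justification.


τ is NOT a topology on X.

Axiom (T1): ∅ ∈ τ? Yes; X ∈ τ? Yes.
Axiom (T2/T3): check pairwise unions and intersections of members of τ.
Counterexample for (T3): {n, o, p} ∩ {n, o, q} = {n, o} ∉ τ. Therefore τ is NOT a topology.


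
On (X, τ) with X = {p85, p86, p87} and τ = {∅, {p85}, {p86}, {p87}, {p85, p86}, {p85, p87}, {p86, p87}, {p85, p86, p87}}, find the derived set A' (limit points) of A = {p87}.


A' = ∅

For each x ∈ X, list the open sets U ∈ τ with x ∈ U, then check whether U ∩ (A ∖ {x}) ≠ ∅ for every such U.
  x = p85: open {p85} ∋ x has {p85} ∩ (A ∖ {p85}) = ∅, so x is NOT a limit point.
  x = p86: open {p86} ∋ x has {p86} ∩ (A ∖ {p86}) = ∅, so x is NOT a limit point.
  x = p87: open {p87} ∋ x has {p87} ∩ (A ∖ {p87}) = ∅, so x is NOT a limit point.
Collecting: A' = ∅.


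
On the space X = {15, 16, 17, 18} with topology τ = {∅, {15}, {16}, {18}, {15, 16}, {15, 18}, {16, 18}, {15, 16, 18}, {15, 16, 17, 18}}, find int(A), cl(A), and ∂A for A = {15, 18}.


int(A) = {15, 18}, cl(A) = {15, 17, 18}, ∂A = {17}.

Closed sets in (X, τ) are complements of opens:
  closed(X, τ) = {∅, {17}, {15, 17}, {16, 17}, {17, 18}, {15, 16, 17}, {15, 17, 18}, {16, 17, 18}, {15, 16, 17, 18}}.
int(A) = ⋃ {U ∈ τ : U ⊆ A}. Opens contained in A: ∅, {15}, {18}, {15, 18}.
Taking the union of these: int(A) = {15, 18}.
cl(A) = ⋂ {C closed : A ⊆ C}. Closed sets containing A: {15, 17, 18}, {15, 16, 17, 18}.
Intersecting these: cl(A) = {15, 17, 18}.
∂A = cl(A) ∖ int(A) = {15, 17, 18} ∖ {15, 18} = {17}.


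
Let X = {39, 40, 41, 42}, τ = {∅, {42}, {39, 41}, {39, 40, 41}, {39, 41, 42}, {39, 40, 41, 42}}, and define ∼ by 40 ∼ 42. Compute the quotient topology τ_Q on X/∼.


X/∼ = {[39], [40=42], [41]}; |τ_Q| = 3.

Equivalence classes: [39], [40=42], [41].
Quotient map π: X → X/∼ sends 39 ↦ [39], 40 ↦ [40=42], 41 ↦ [41], 42 ↦ [40=42].
For each subset V ⊆ X/∼, compute π^{-1}(V) ⊆ X and check whether π^{-1}(V) ∈ τ. V is open in τ_Q iff π^{-1}(V) ∈ τ.
  V = {}: π^{-1}(V) = ∅ ∈ τ ✓.
  V = {[39]}: π^{-1}(V) = {39} ∉ τ ✗.
  V = {[40=42]}: π^{-1}(V) = {40, 42} ∉ τ ✗.
  V = {[39], [40=42]}: π^{-1}(V) = {39, 40, 42} ∉ τ ✗.
  V = {[41]}: π^{-1}(V) = {41} ∉ τ ✗.
  V = {[39], [41]}: π^{-1}(V) = {39, 41} ∈ τ ✓.
  V = {[40=42], [41]}: π^{-1}(V) = {40, 41, 42} ∉ τ ✗.
  V = {[39], [40=42], [41]}: π^{-1}(V) = {39, 40, 41, 42} ∈ τ ✓.
Open sets in the quotient: τ_Q = {{}, {[39], [41]}, {[39], [40=42], [41]}} (3 elements).


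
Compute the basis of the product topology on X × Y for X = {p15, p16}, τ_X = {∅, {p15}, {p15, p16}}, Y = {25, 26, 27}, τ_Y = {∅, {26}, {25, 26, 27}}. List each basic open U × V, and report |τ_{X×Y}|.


Basis B = {∅ × ∅, {p15} × {26}, {p15, p16} × {26}, {p15} × {25, 26, 27}, {p15, p16} × {25, 26, 27}}; |τ_{X×Y}| = 6.

Enumerate products U × V with U ∈ τ_X, V ∈ τ_Y (deduplicated):
  ∅ × ∅ = {} (∅)
  {p15} × {26} = {(p15,26)}
  {p15, p16} × {26} = {(p15,26), (p16,26)}
  {p15} × {25, 26, 27} = {(p15,25), (p15,26), (p15,27)}
  {p15, p16} × {25, 26, 27} = {(p15,25), (p15,26), (p15,27), (p16,25), (p16,26), (p16,27)}
These 5 distinct sets form the basis B.
Close under arbitrary unions to get τ_{X×Y}; counting gives |τ_{X×Y}| = 6.


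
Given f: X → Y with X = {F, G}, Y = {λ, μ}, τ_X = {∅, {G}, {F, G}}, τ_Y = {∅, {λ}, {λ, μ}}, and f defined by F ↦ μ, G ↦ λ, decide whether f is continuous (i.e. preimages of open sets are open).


f IS continuous.

Compute f^{-1}(U) for each U ∈ τ_Y:
  U = ∅: f^{-1}(U) = ∅ ∈ τ_X ✓.
  U = {λ}: f^{-1}(U) = {G} ∈ τ_X ✓.
  U = {λ, μ}: f^{-1}(U) = {F, G} ∈ τ_X ✓.
Every preimage lies in τ_X, so f IS continuous.


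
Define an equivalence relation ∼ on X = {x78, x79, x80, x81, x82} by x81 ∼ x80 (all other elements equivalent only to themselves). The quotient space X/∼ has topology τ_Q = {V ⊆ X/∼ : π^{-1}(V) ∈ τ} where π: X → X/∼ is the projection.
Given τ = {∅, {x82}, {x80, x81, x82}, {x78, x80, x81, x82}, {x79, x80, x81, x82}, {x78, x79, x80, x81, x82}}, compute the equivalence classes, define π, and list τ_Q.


X/∼ = {[x78], [x79], [x80=x81], [x82]}; |τ_Q| = 6.

Equivalence classes: [x78], [x79], [x80=x81], [x82].
Quotient map π: X → X/∼ sends x78 ↦ [x78], x79 ↦ [x79], x80 ↦ [x80=x81], x81 ↦ [x80=x81], x82 ↦ [x82].
For each subset V ⊆ X/∼, compute π^{-1}(V) ⊆ X and check whether π^{-1}(V) ∈ τ. V is open in τ_Q iff π^{-1}(V) ∈ τ.
  V = {}: π^{-1}(V) = ∅ ∈ τ ✓.
  V = {[x78]}: π^{-1}(V) = {x78} ∉ τ ✗.
  V = {[x79]}: π^{-1}(V) = {x79} ∉ τ ✗.
  V = {[x78], [x79]}: π^{-1}(V) = {x78, x79} ∉ τ ✗.
  V = {[x80=x81]}: π^{-1}(V) = {x80, x81} ∉ τ ✗.
  V = {[x78], [x80=x81]}: π^{-1}(V) = {x78, x80, x81} ∉ τ ✗.
  V = {[x79], [x80=x81]}: π^{-1}(V) = {x79, x80, x81} ∉ τ ✗.
  V = {[x78], [x79], [x80=x81]}: π^{-1}(V) = {x78, x79, x80, x81} ∉ τ ✗.
  V = {[x82]}: π^{-1}(V) = {x82} ∈ τ ✓.
  V = {[x78], [x82]}: π^{-1}(V) = {x78, x82} ∉ τ ✗.
  V = {[x79], [x82]}: π^{-1}(V) = {x79, x82} ∉ τ ✗.
  V = {[x78], [x79], [x82]}: π^{-1}(V) = {x78, x79, x82} ∉ τ ✗.
  V = {[x80=x81], [x82]}: π^{-1}(V) = {x80, x81, x82} ∈ τ ✓.
  V = {[x78], [x80=x81], [x82]}: π^{-1}(V) = {x78, x80, x81, x82} ∈ τ ✓.
  V = {[x79], [x80=x81], [x82]}: π^{-1}(V) = {x79, x80, x81, x82} ∈ τ ✓.
  V = {[x78], [x79], [x80=x81], [x82]}: π^{-1}(V) = {x78, x79, x80, x81, x82} ∈ τ ✓.
Open sets in the quotient: τ_Q = {{}, {[x82]}, {[x80=x81], [x82]}, {[x78], [x80=x81], [x82]}, {[x79], [x80=x81], [x82]}, {[x78], [x79], [x80=x81], [x82]}} (6 elements).


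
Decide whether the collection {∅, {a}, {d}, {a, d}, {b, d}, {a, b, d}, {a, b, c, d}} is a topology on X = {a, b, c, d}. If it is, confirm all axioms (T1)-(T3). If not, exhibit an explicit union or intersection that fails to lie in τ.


τ IS a topology on X.

Axiom (T1): ∅ ∈ τ? Yes; X ∈ τ? Yes.
Axiom (T2/T3): check pairwise unions and intersections of members of τ.
All pairwise intersections and unions checked — each lies in τ. Therefore τ satisfies (T1), (T2), (T3): it IS a topology on X.


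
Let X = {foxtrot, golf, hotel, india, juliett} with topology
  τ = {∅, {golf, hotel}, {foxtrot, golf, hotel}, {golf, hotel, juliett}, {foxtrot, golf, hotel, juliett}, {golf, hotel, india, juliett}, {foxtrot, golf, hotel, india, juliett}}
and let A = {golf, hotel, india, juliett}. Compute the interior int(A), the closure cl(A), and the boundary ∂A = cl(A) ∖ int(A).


int(A) = {golf, hotel, india, juliett}, cl(A) = {foxtrot, golf, hotel, india, juliett}, ∂A = {foxtrot}.

Closed sets in (X, τ) are complements of opens:
  closed(X, τ) = {∅, {foxtrot}, {india}, {foxtrot, india}, {india, juliett}, {foxtrot, india, juliett}, {foxtrot, golf, hotel, india, juliett}}.
int(A) = ⋃ {U ∈ τ : U ⊆ A}. Opens contained in A: ∅, {golf, hotel}, {golf, hotel, juliett}, {golf, hotel, india, juliett}.
Taking the union of these: int(A) = {golf, hotel, india, juliett}.
cl(A) = ⋂ {C closed : A ⊆ C}. Closed sets containing A: {foxtrot, golf, hotel, india, juliett}.
Intersecting these: cl(A) = {foxtrot, golf, hotel, india, juliett}.
∂A = cl(A) ∖ int(A) = {foxtrot, golf, hotel, india, juliett} ∖ {golf, hotel, india, juliett} = {foxtrot}.


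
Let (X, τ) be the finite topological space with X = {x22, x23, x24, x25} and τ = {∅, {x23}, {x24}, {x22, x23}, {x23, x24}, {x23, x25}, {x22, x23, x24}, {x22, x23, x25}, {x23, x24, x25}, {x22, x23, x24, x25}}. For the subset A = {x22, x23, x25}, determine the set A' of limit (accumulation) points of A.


A' = {x22, x25}

For each x ∈ X, list the open sets U ∈ τ with x ∈ U, then check whether U ∩ (A ∖ {x}) ≠ ∅ for every such U.
  x = x22: opens ∋ x are {x22, x23}, {x22, x23, x24}, {x22, x23, x25}, {x22, x23, x24, x25}; each meets A ∖ {x22}, so x IS a limit point.
  x = x23: open {x23} ∋ x has {x23} ∩ (A ∖ {x23}) = ∅, so x is NOT a limit point.
  x = x24: open {x24} ∋ x has {x24} ∩ (A ∖ {x24}) = ∅, so x is NOT a limit point.
  x = x25: opens ∋ x are {x23, x25}, {x22, x23, x25}, {x23, x24, x25}, {x22, x23, x24, x25}; each meets A ∖ {x25}, so x IS a limit point.
Collecting: A' = {x22, x25}.


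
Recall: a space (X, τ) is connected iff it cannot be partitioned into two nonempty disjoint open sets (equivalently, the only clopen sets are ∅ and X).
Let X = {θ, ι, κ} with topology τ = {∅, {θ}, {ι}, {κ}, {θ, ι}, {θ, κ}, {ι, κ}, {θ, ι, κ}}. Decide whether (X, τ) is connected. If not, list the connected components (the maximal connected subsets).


(X, τ) is disconnected; components = [{θ}, {ι}, {κ}].

Find clopen sets (U ∈ τ with X ∖ U ∈ τ):
  U = ∅, X ∖ U = {θ, ι, κ} — both open, so U is clopen.
  U = {θ}, X ∖ U = {ι, κ} — both open, so U is clopen.
  U = {ι}, X ∖ U = {θ, κ} — both open, so U is clopen.
  U = {κ}, X ∖ U = {θ, ι} — both open, so U is clopen.
  U = {θ, ι}, X ∖ U = {κ} — both open, so U is clopen.
  U = {θ, κ}, X ∖ U = {ι} — both open, so U is clopen.
  U = {ι, κ}, X ∖ U = {θ} — both open, so U is clopen.
  U = {θ, ι, κ}, X ∖ U = ∅ — both open, so U is clopen.
Nontrivial clopen(s) exist: e.g. {θ, ι}. So (X, τ) is disconnected.
Compute connected components by grouping points that agree on all clopens:
  component: {θ}
  component: {ι}
  component: {κ}


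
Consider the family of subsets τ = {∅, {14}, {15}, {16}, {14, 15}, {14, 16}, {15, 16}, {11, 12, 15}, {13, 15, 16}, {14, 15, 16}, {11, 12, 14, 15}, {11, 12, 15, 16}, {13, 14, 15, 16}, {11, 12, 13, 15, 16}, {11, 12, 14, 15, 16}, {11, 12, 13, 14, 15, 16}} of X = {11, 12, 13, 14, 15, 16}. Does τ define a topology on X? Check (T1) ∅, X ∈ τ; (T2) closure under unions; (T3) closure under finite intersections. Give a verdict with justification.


τ IS a topology on X.

Axiom (T1): ∅ ∈ τ? Yes; X ∈ τ? Yes.
Axiom (T2/T3): check pairwise unions and intersections of members of τ.
All pairwise intersections and unions checked — each lies in τ. Therefore τ satisfies (T1), (T2), (T3): it IS a topology on X.


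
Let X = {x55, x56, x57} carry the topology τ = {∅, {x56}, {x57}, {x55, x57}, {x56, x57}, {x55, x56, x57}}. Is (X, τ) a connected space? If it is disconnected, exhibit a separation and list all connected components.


(X, τ) is disconnected; components = [{x56}, {x55, x57}].

Find clopen sets (U ∈ τ with X ∖ U ∈ τ):
  U = ∅, X ∖ U = {x55, x56, x57} — both open, so U is clopen.
  U = {x56}, X ∖ U = {x55, x57} — both open, so U is clopen.
  U = {x55, x57}, X ∖ U = {x56} — both open, so U is clopen.
  U = {x55, x56, x57}, X ∖ U = ∅ — both open, so U is clopen.
Nontrivial clopen(s) exist: e.g. {x56}. So (X, τ) is disconnected.
Compute connected components by grouping points that agree on all clopens:
  component: {x56}
  component: {x55, x57}


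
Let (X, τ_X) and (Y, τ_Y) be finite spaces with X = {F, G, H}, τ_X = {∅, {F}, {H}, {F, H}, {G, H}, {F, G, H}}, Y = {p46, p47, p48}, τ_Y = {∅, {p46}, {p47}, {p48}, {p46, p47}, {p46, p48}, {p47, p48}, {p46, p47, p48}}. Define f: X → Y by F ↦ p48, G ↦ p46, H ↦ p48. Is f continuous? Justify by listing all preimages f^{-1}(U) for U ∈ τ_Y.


f is NOT continuous.

Compute f^{-1}(U) for each U ∈ τ_Y:
  U = ∅: f^{-1}(U) = ∅ ∈ τ_X ✓.
  U = {p46}: f^{-1}(U) = {G} ∉ τ_X ✗.
  U = {p47}: f^{-1}(U) = ∅ ∈ τ_X ✓.
  U = {p48}: f^{-1}(U) = {F, H} ∈ τ_X ✓.
  U = {p46, p47}: f^{-1}(U) = {G} ∉ τ_X ✗.
  U = {p46, p48}: f^{-1}(U) = {F, G, H} ∈ τ_X ✓.
  U = {p47, p48}: f^{-1}(U) = {F, H} ∈ τ_X ✓.
  U = {p46, p47, p48}: f^{-1}(U) = {F, G, H} ∈ τ_X ✓.
Found U = {p46} with f^{-1}(U) = {G} not in τ_X. Therefore f is NOT continuous.


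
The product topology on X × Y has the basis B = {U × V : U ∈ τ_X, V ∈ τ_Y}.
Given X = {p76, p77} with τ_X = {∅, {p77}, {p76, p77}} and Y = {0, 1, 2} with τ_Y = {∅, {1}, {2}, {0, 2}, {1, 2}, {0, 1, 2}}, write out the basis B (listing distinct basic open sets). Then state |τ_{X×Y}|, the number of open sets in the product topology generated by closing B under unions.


Basis B = {∅ × ∅, {p77} × {1}, {p77} × {2}, {p76, p77} × {1}, {p76, p77} × {2}, {p77} × {0, 2}, {p77} × {1, 2}, {p77} × {0, 1, 2}, {p76, p77} × {0, 2}, {p76, p77} × {1, 2}, {p76, p77} × {0, 1, 2}}; |τ_{X×Y}| = 18.

Enumerate products U × V with U ∈ τ_X, V ∈ τ_Y (deduplicated):
  ∅ × ∅ = {} (∅)
  {p77} × {1} = {(p77,1)}
  {p77} × {2} = {(p77,2)}
  {p76, p77} × {1} = {(p76,1), (p77,1)}
  {p76, p77} × {2} = {(p76,2), (p77,2)}
  {p77} × {0, 2} = {(p77,0), (p77,2)}
  {p77} × {1, 2} = {(p77,1), (p77,2)}
  {p77} × {0, 1, 2} = {(p77,0), (p77,1), (p77,2)}
  {p76, p77} × {0, 2} = {(p76,0), (p76,2), (p77,0), (p77,2)}
  {p76, p77} × {1, 2} = {(p76,1), (p76,2), (p77,1), (p77,2)}
  {p76, p77} × {0, 1, 2} = {(p76,0), (p76,1), (p76,2), (p77,0), (p77,1), (p77,2)}
These 11 distinct sets form the basis B.
Close under arbitrary unions to get τ_{X×Y}; counting gives |τ_{X×Y}| = 18.


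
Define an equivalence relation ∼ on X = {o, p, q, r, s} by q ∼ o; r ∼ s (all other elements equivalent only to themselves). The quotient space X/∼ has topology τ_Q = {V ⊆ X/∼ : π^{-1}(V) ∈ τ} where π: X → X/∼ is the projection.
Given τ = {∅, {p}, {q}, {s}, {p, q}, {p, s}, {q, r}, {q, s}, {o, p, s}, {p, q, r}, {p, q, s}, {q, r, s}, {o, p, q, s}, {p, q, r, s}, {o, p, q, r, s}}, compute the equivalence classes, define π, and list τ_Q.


X/∼ = {[o=q], [p], [r=s]}; |τ_Q| = 3.

Equivalence classes: [o=q], [p], [r=s].
Quotient map π: X → X/∼ sends o ↦ [o=q], p ↦ [p], q ↦ [o=q], r ↦ [r=s], s ↦ [r=s].
For each subset V ⊆ X/∼, compute π^{-1}(V) ⊆ X and check whether π^{-1}(V) ∈ τ. V is open in τ_Q iff π^{-1}(V) ∈ τ.
  V = {}: π^{-1}(V) = ∅ ∈ τ ✓.
  V = {[o=q]}: π^{-1}(V) = {o, q} ∉ τ ✗.
  V = {[p]}: π^{-1}(V) = {p} ∈ τ ✓.
  V = {[o=q], [p]}: π^{-1}(V) = {o, p, q} ∉ τ ✗.
  V = {[r=s]}: π^{-1}(V) = {r, s} ∉ τ ✗.
  V = {[o=q], [r=s]}: π^{-1}(V) = {o, q, r, s} ∉ τ ✗.
  V = {[p], [r=s]}: π^{-1}(V) = {p, r, s} ∉ τ ✗.
  V = {[o=q], [p], [r=s]}: π^{-1}(V) = {o, p, q, r, s} ∈ τ ✓.
Open sets in the quotient: τ_Q = {{}, {[p]}, {[o=q], [p], [r=s]}} (3 elements).


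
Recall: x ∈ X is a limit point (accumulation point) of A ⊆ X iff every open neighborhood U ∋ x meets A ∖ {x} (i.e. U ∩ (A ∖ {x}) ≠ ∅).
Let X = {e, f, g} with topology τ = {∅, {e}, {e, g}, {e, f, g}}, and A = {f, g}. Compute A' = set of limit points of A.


A' = {f}

For each x ∈ X, list the open sets U ∈ τ with x ∈ U, then check whether U ∩ (A ∖ {x}) ≠ ∅ for every such U.
  x = e: open {e} ∋ x has {e} ∩ (A ∖ {e}) = ∅, so x is NOT a limit point.
  x = f: opens ∋ x are {e, f, g}; each meets A ∖ {f}, so x IS a limit point.
  x = g: open {e, g} ∋ x has {e, g} ∩ (A ∖ {g}) = ∅, so x is NOT a limit point.
Collecting: A' = {f}.


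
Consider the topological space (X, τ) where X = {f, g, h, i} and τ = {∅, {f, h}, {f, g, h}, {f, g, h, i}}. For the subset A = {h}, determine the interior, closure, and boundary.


int(A) = ∅, cl(A) = {f, g, h, i}, ∂A = {f, g, h, i}.

Closed sets in (X, τ) are complements of opens:
  closed(X, τ) = {∅, {i}, {g, i}, {f, g, h, i}}.
int(A) = ⋃ {U ∈ τ : U ⊆ A}. Opens contained in A: ∅.
Taking the union of these: int(A) = ∅.
cl(A) = ⋂ {C closed : A ⊆ C}. Closed sets containing A: {f, g, h, i}.
Intersecting these: cl(A) = {f, g, h, i}.
∂A = cl(A) ∖ int(A) = {f, g, h, i} ∖ ∅ = {f, g, h, i}.


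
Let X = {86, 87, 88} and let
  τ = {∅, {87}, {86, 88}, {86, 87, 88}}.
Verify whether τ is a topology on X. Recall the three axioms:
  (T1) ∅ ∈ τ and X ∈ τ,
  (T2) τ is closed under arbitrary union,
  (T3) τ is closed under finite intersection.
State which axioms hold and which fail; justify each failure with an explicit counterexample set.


τ IS a topology on X.

Axiom (T1): ∅ ∈ τ? Yes; X ∈ τ? Yes.
Axiom (T2/T3): check pairwise unions and intersections of members of τ.
All pairwise intersections and unions checked — each lies in τ. Therefore τ satisfies (T1), (T2), (T3): it IS a topology on X.


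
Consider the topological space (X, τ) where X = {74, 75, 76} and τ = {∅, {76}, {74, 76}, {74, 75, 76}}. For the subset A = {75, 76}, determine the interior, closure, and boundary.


int(A) = {76}, cl(A) = {74, 75, 76}, ∂A = {74, 75}.

Closed sets in (X, τ) are complements of opens:
  closed(X, τ) = {∅, {75}, {74, 75}, {74, 75, 76}}.
int(A) = ⋃ {U ∈ τ : U ⊆ A}. Opens contained in A: ∅, {76}.
Taking the union of these: int(A) = {76}.
cl(A) = ⋂ {C closed : A ⊆ C}. Closed sets containing A: {74, 75, 76}.
Intersecting these: cl(A) = {74, 75, 76}.
∂A = cl(A) ∖ int(A) = {74, 75, 76} ∖ {76} = {74, 75}.
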